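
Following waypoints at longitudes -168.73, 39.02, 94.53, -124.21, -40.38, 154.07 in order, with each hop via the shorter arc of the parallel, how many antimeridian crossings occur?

3

Leg 1: -168.73° → +39.02°, shortest Δλ = -152.25° (west) — crosses 180°.
Leg 2: +39.02° → +94.53°, shortest Δλ = 55.51° (east) — does not cross 180°.
Leg 3: +94.53° → -124.21°, shortest Δλ = 141.26° (east) — crosses 180°.
Leg 4: -124.21° → -40.38°, shortest Δλ = 83.83° (east) — does not cross 180°.
Leg 5: -40.38° → +154.07°, shortest Δλ = -165.55° (west) — crosses 180°.
Total crossings: 3.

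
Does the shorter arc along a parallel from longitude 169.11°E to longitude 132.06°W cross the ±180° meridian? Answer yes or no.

Naïve |-132.06 − 169.11| = 301.17° > 180°, so the shorter arc goes the other way round — across 180°.
Signed shortest Δλ = ((-132.06 − 169.11 + 180) mod 360) − 180 = 58.83°.
Going east by 58.83° from +169.11° passes through 180° before reaching -132.06°.

Yes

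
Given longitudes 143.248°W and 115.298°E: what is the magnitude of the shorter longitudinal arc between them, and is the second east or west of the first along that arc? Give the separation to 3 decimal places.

Raw difference: 115.298 − -143.248 = 258.546°.
Normalise into (−180°, 180°]: 258.546° − 360° = -101.454°.
Negative ⇒ the second point lies to the west; separation 101.454°.

101.454° west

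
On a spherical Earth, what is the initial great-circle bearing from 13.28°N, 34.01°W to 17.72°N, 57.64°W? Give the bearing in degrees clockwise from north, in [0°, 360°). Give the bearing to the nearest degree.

Δλ = -57.64 − -34.01 = -23.63°.
θ = atan2( sin Δλ · cos φ₂ , cos φ₁ · sin φ₂ − sin φ₁ · cos φ₂ · cos Δλ )
  = atan2(-0.38181, 0.09576) = -75.920° → normalised to [0°, 360°): 284.080°.

284°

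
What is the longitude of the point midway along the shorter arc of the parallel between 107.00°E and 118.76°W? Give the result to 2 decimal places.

Signed shortest Δλ from +107.00° to -118.76° is +134.24°.
Midpoint longitude = +107.00° + (+134.24°)/2 = +107.00° + 67.12° = +174.12°.
(The naïve average (+107.00 + -118.76)/2 = -5.88° is on the wrong side of the globe.)

174.12°E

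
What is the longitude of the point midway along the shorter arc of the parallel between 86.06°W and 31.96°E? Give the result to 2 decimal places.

Signed shortest Δλ from -86.06° to +31.96° is +118.02°.
Midpoint longitude = -86.06° + (+118.02°)/2 = -86.06° + 59.01° = -27.05°.

27.05°W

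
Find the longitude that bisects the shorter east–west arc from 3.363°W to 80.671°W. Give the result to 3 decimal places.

42.017°W

Signed shortest Δλ from -3.363° to -80.671° is -77.308°.
Midpoint longitude = -3.363° + (-77.308°)/2 = -3.363° − 38.654° = -42.017°.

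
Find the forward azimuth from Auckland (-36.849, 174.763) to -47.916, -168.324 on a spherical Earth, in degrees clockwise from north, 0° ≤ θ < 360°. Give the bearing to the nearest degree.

Δλ = -168.324 − 174.763 = -343.087°; wrapped into (−180°, 180°]: 16.913°.
θ = atan2( sin Δλ · cos φ₂ , cos φ₁ · sin φ₂ − sin φ₁ · cos φ₂ · cos Δλ )
  = atan2(0.19498, -0.20934) = 137.034° → normalised to [0°, 360°): 137.034°.

137°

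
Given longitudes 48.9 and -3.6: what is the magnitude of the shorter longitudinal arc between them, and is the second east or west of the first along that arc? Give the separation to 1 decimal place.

Raw difference: -3.6 − 48.9 = -52.5°.
Normalise into (−180°, 180°]: -52.5° stays -52.5°.
Negative ⇒ the second point lies to the west; separation 52.5°.

52.5° west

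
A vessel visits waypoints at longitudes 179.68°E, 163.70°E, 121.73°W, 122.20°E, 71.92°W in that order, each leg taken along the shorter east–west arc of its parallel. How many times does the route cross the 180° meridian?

3

Leg 1: +179.68° → +163.70°, shortest Δλ = -15.98° (west) — does not cross 180°.
Leg 2: +163.70° → -121.73°, shortest Δλ = 74.57° (east) — crosses 180°.
Leg 3: -121.73° → +122.20°, shortest Δλ = -116.07° (west) — crosses 180°.
Leg 4: +122.20° → -71.92°, shortest Δλ = 165.88° (east) — crosses 180°.
Total crossings: 3.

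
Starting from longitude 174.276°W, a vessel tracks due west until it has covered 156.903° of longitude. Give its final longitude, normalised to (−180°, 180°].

Start at -174.276°; shift −156.903° → -331.179°.
-331.179° lies outside (−180°, 180°]; add 360° → +28.821°.

28.821°E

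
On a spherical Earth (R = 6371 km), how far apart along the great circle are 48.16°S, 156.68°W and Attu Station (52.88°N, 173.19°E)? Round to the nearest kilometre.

Δλ = 173.19 − -156.68 = 329.87°; wrapped into (−180°, 180°]: -30.13°.
Δφ = 52.88 − -48.16 = 101.04°.
a = sin²(Δφ/2) + cos φ₁ · cos φ₂ · sin²(Δλ/2) = 0.622942.
c = 2·atan2(√a, √(1−a)) = 1.81923 rad → d = 6371·c ≈ 11590.30 km.

11590 km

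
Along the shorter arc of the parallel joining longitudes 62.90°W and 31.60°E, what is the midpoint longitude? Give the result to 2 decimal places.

Signed shortest Δλ from -62.90° to +31.60° is +94.50°.
Midpoint longitude = -62.90° + (+94.50°)/2 = -62.90° + 47.25° = -15.65°.

15.65°W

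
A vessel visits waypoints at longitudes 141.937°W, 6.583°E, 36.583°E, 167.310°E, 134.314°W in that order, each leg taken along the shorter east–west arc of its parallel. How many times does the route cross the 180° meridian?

1

Leg 1: -141.937° → +6.583°, shortest Δλ = 148.52° (east) — does not cross 180°.
Leg 2: +6.583° → +36.583°, shortest Δλ = 30.0° (east) — does not cross 180°.
Leg 3: +36.583° → +167.310°, shortest Δλ = 130.727° (east) — does not cross 180°.
Leg 4: +167.310° → -134.314°, shortest Δλ = 58.376° (east) — crosses 180°.
Total crossings: 1.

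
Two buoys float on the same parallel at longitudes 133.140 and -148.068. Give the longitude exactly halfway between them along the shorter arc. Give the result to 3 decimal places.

+172.536°

Signed shortest Δλ from +133.140° to -148.068° is +78.792°.
Midpoint longitude = +133.140° + (+78.792°)/2 = +133.140° + 39.396° = +172.536°.
(The naïve average (+133.140 + -148.068)/2 = -7.464° is on the wrong side of the globe.)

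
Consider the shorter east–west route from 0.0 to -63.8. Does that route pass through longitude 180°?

No

Signed shortest Δλ = ((-63.8 − 0.0 + 180) mod 360) − 180 = -63.8°.
Going west by 63.8° from +0.0° reaches -63.8° without touching 180°.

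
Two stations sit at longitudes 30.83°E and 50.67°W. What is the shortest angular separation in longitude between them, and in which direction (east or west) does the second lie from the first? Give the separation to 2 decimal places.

81.50° west

Raw difference: -50.67 − 30.83 = -81.5°.
Normalise into (−180°, 180°]: -81.5° stays -81.5°.
Negative ⇒ the second point lies to the west; separation 81.50°.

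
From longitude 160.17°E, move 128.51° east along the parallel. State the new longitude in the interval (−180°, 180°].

Start at +160.17°; shift +128.51° → +288.68°.
+288.68° lies outside (−180°, 180°]; subtract 360° → -71.32°.

71.32°W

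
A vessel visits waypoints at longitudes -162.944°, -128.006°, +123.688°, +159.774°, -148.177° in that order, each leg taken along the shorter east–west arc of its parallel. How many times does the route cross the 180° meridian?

Leg 1: -162.944° → -128.006°, shortest Δλ = 34.938° (east) — does not cross 180°.
Leg 2: -128.006° → +123.688°, shortest Δλ = -108.306° (west) — crosses 180°.
Leg 3: +123.688° → +159.774°, shortest Δλ = 36.086° (east) — does not cross 180°.
Leg 4: +159.774° → -148.177°, shortest Δλ = 52.049° (east) — crosses 180°.
Total crossings: 2.

2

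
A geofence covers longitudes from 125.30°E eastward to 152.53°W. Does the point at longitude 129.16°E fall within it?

Band width going east from +125.30° to -152.53°: ((-152.53 − 125.30) mod 360) = 82.17°.
Offset of +129.16° east of the west edge: ((129.16 − 125.30) mod 360) = 3.86°.
3.86° ≤ 82.17° ⇒ inside.

Yes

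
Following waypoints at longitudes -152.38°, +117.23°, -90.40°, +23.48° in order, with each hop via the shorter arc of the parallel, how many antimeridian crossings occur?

Leg 1: -152.38° → +117.23°, shortest Δλ = -90.39° (west) — crosses 180°.
Leg 2: +117.23° → -90.40°, shortest Δλ = 152.37° (east) — crosses 180°.
Leg 3: -90.40° → +23.48°, shortest Δλ = 113.88° (east) — does not cross 180°.
Total crossings: 2.

2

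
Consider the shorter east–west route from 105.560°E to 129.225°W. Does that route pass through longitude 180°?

Naïve |-129.225 − 105.560| = 234.785° > 180°, so the shorter arc goes the other way round — across 180°.
Signed shortest Δλ = ((-129.225 − 105.560 + 180) mod 360) − 180 = 125.215°.
Going east by 125.215° from +105.560° passes through 180° before reaching -129.225°.

Yes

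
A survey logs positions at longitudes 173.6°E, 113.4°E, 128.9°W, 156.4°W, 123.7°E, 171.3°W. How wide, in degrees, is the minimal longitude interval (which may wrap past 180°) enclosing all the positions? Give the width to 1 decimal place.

117.7°

Sort the longitudes: -171.3°, -156.4°, -128.9°, +113.4°, +123.7°, +173.6°.
Eastward gaps between consecutive values (wrapping around): 14.9°, 27.5°, 242.3°, 10.3°, 49.9°, 15.1°.
Largest gap = 242.3° ⇒ minimal covering band is its complement: 360° − 242.3° = 117.7°.
Band runs from +113.4° eastward to -128.9°, crossing the antimeridian.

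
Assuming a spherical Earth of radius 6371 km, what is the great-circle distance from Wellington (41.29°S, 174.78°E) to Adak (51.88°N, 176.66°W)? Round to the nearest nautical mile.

Δλ = -176.66 − 174.78 = -351.44°; wrapped into (−180°, 180°]: 8.56°.
Δφ = 51.88 − -41.29 = 93.17°.
a = sin²(Δφ/2) + cos φ₁ · cos φ₂ · sin²(Δλ/2) = 0.530233.
c = 2·atan2(√a, √(1−a)) = 1.63130 rad → d = 6371·c ≈ 10393.00 km ≈ 5611.77 nmi.

5612 nmi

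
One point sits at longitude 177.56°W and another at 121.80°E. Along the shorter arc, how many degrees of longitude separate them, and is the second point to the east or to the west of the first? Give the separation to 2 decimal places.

60.64° west

Raw difference: 121.80 − -177.56 = 299.36°.
Normalise into (−180°, 180°]: 299.36° − 360° = -60.64°.
Negative ⇒ the second point lies to the west; separation 60.64°.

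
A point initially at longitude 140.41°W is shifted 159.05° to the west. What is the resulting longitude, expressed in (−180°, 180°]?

60.54°E

Start at -140.41°; shift −159.05° → -299.46°.
-299.46° lies outside (−180°, 180°]; add 360° → +60.54°.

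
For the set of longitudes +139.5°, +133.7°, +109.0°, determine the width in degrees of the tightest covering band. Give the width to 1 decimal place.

Sort the longitudes: +109.0°, +133.7°, +139.5°.
Eastward gaps between consecutive values (wrapping around): 24.7°, 5.8°, 329.5°.
Largest gap = 329.5° ⇒ minimal covering band is its complement: 360° − 329.5° = 30.5°.
Band runs from +109.0° eastward to +139.5°.

30.5°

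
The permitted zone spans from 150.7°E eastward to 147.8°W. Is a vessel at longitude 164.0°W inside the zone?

Band width going east from +150.7° to -147.8°: ((-147.8 − 150.7) mod 360) = 61.5°.
Offset of -164.0° east of the west edge: ((-164.0 − 150.7) mod 360) = 45.3°.
45.3° ≤ 61.5° ⇒ inside.

Yes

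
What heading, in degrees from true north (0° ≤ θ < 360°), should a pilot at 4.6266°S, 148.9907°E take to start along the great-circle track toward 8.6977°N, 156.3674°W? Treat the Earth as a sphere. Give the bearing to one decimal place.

76.3°

Δλ = -156.3674 − 148.9907 = -305.3581°; wrapped into (−180°, 180°]: 54.6419°.
θ = atan2( sin Δλ · cos φ₂ , cos φ₁ · sin φ₂ − sin φ₁ · cos φ₂ · cos Δλ )
  = atan2(0.80617, 0.19687) = 76.277° → normalised to [0°, 360°): 76.277°.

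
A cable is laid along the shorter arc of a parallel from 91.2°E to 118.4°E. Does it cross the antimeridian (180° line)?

Signed shortest Δλ = ((118.4 − 91.2 + 180) mod 360) − 180 = 27.2°.
Going east by 27.2° from +91.2° reaches +118.4° without touching 180°.

No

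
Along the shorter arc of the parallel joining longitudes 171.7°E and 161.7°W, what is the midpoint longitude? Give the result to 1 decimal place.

175.0°W

Signed shortest Δλ from +171.7° to -161.7° is +26.6°.
Midpoint longitude = +171.7° + (+26.6°)/2 = +171.7° + 13.3° = +185.0°.
Normalise into (−180°, 180°]: -175.0°.
(The naïve average (+171.7 + -161.7)/2 = 5.0° is on the wrong side of the globe.)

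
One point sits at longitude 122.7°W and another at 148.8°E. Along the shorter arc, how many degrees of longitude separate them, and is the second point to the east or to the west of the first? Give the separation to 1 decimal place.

88.5° west

Raw difference: 148.8 − -122.7 = 271.5°.
Normalise into (−180°, 180°]: 271.5° − 360° = -88.5°.
Negative ⇒ the second point lies to the west; separation 88.5°.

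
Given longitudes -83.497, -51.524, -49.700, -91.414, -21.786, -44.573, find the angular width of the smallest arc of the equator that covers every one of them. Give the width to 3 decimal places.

69.628°

Sort the longitudes: -91.414°, -83.497°, -51.524°, -49.700°, -44.573°, -21.786°.
Eastward gaps between consecutive values (wrapping around): 7.917°, 31.973°, 1.824°, 5.127°, 22.787°, 290.372°.
Largest gap = 290.372° ⇒ minimal covering band is its complement: 360° − 290.372° = 69.628°.
Band runs from -91.414° eastward to -21.786°.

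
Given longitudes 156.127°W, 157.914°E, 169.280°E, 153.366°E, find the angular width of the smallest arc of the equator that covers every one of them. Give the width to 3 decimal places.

50.507°

Sort the longitudes: -156.127°, +153.366°, +157.914°, +169.280°.
Eastward gaps between consecutive values (wrapping around): 309.493°, 4.548°, 11.366°, 34.593°.
Largest gap = 309.493° ⇒ minimal covering band is its complement: 360° − 309.493° = 50.507°.
Band runs from +153.366° eastward to -156.127°, crossing the antimeridian.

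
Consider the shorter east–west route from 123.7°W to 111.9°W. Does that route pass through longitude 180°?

Signed shortest Δλ = ((-111.9 − -123.7 + 180) mod 360) − 180 = 11.8°.
Going east by 11.8° from -123.7° reaches -111.9° without touching 180°.

No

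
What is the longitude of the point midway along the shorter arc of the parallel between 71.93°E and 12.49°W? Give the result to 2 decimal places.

29.72°E

Signed shortest Δλ from +71.93° to -12.49° is -84.42°.
Midpoint longitude = +71.93° + (-84.42°)/2 = +71.93° − 42.21° = +29.72°.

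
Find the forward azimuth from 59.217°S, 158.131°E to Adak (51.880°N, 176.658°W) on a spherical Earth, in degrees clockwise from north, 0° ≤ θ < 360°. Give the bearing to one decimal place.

Δλ = -176.658 − 158.131 = -334.789°; wrapped into (−180°, 180°]: 25.211°.
θ = atan2( sin Δλ · cos φ₂ , cos φ₁ · sin φ₂ − sin φ₁ · cos φ₂ · cos Δλ )
  = atan2(0.26295, 0.88246) = 16.592° → normalised to [0°, 360°): 16.592°.

16.6°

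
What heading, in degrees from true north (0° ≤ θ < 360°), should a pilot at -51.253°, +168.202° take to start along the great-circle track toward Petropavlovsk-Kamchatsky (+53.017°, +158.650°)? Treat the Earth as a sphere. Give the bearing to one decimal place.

Δλ = 158.650 − 168.202 = -9.552°.
θ = atan2( sin Δλ · cos φ₂ , cos φ₁ · sin φ₂ − sin φ₁ · cos φ₂ · cos Δλ )
  = atan2(-0.09983, 0.96264) = -5.921° → normalised to [0°, 360°): 354.079°.

354.1°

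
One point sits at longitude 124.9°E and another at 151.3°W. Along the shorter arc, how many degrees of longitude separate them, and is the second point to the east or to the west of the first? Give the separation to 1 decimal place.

Raw difference: -151.3 − 124.9 = -276.2°.
Normalise into (−180°, 180°]: -276.2° + 360° = 83.8°.
Positive ⇒ the second point lies to the east; separation 83.8°.

83.8° east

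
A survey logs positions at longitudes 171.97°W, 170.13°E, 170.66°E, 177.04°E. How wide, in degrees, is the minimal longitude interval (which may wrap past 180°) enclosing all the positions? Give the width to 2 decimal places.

17.90°

Sort the longitudes: -171.97°, +170.13°, +170.66°, +177.04°.
Eastward gaps between consecutive values (wrapping around): 342.10°, 0.53°, 6.38°, 10.99°.
Largest gap = 342.10° ⇒ minimal covering band is its complement: 360° − 342.10° = 17.90°.
Band runs from +170.13° eastward to -171.97°, crossing the antimeridian.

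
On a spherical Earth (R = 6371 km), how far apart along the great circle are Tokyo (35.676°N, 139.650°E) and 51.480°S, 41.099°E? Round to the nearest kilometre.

Δλ = 41.099 − 139.650 = -98.551°.
Δφ = -51.480 − 35.676 = -87.156°.
a = sin²(Δφ/2) + cos φ₁ · cos φ₂ · sin²(Δλ/2) = 0.765757.
c = 2·atan2(√a, √(1−a)) = 2.13118 rad → d = 6371·c ≈ 13577.77 km.

13578 km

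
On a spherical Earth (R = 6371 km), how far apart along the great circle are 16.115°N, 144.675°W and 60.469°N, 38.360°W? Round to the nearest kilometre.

Δλ = -38.360 − -144.675 = 106.315°.
Δφ = 60.469 − 16.115 = 44.354°.
a = sin²(Δφ/2) + cos φ₁ · cos φ₂ · sin²(Δλ/2) = 0.445757.
c = 2·atan2(√a, √(1−a)) = 1.46210 rad → d = 6371·c ≈ 9315.02 km.

9315 km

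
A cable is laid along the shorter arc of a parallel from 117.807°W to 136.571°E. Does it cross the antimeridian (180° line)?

Naïve |136.571 − -117.807| = 254.378° > 180°, so the shorter arc goes the other way round — across 180°.
Signed shortest Δλ = ((136.571 − -117.807 + 180) mod 360) − 180 = -105.622°.
Going west by 105.622° from -117.807° passes through 180° before reaching +136.571°.

Yes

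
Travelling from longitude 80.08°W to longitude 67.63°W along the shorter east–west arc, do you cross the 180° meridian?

Signed shortest Δλ = ((-67.63 − -80.08 + 180) mod 360) − 180 = 12.45°.
Going east by 12.45° from -80.08° reaches -67.63° without touching 180°.

No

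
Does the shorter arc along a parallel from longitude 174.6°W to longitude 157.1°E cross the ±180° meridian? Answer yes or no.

Yes

Naïve |157.1 − -174.6| = 331.7° > 180°, so the shorter arc goes the other way round — across 180°.
Signed shortest Δλ = ((157.1 − -174.6 + 180) mod 360) − 180 = -28.3°.
Going west by 28.3° from -174.6° passes through 180° before reaching +157.1°.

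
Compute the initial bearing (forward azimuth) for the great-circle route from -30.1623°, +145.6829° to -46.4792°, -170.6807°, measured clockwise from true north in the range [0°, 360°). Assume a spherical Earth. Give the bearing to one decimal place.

128.4°

Δλ = -170.6807 − 145.6829 = -316.3636°; wrapped into (−180°, 180°]: 43.6364°.
θ = atan2( sin Δλ · cos φ₂ , cos φ₁ · sin φ₂ − sin φ₁ · cos φ₂ · cos Δλ )
  = atan2(0.47520, -0.37654) = 128.392° → normalised to [0°, 360°): 128.392°.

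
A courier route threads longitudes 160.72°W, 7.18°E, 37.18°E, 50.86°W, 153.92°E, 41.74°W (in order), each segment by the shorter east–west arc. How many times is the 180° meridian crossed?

2

Leg 1: -160.72° → +7.18°, shortest Δλ = 167.9° (east) — does not cross 180°.
Leg 2: +7.18° → +37.18°, shortest Δλ = 30.0° (east) — does not cross 180°.
Leg 3: +37.18° → -50.86°, shortest Δλ = -88.04° (west) — does not cross 180°.
Leg 4: -50.86° → +153.92°, shortest Δλ = -155.22° (west) — crosses 180°.
Leg 5: +153.92° → -41.74°, shortest Δλ = 164.34° (east) — crosses 180°.
Total crossings: 2.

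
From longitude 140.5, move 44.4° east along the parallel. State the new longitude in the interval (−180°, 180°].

Start at +140.5°; shift +44.4° → +184.9°.
+184.9° lies outside (−180°, 180°]; subtract 360° → -175.1°.

-175.1°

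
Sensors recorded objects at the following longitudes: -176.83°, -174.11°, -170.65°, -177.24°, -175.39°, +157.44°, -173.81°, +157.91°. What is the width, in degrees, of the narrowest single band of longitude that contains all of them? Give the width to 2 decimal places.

Sort the longitudes: -177.24°, -176.83°, -175.39°, -174.11°, -173.81°, -170.65°, +157.44°, +157.91°.
Eastward gaps between consecutive values (wrapping around): 0.41°, 1.44°, 1.28°, 0.30°, 3.16°, 328.09°, 0.47°, 24.85°.
Largest gap = 328.09° ⇒ minimal covering band is its complement: 360° − 328.09° = 31.91°.
Band runs from +157.44° eastward to -170.65°, crossing the antimeridian.

31.91°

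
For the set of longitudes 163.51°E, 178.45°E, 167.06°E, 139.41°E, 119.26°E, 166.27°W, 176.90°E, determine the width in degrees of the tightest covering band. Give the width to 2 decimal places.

Sort the longitudes: -166.27°, +119.26°, +139.41°, +163.51°, +167.06°, +176.90°, +178.45°.
Eastward gaps between consecutive values (wrapping around): 285.53°, 20.15°, 24.10°, 3.55°, 9.84°, 1.55°, 15.28°.
Largest gap = 285.53° ⇒ minimal covering band is its complement: 360° − 285.53° = 74.47°.
Band runs from +119.26° eastward to -166.27°, crossing the antimeridian.

74.47°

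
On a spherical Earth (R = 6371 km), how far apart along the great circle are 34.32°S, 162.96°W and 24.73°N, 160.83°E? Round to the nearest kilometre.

Δλ = 160.83 − -162.96 = 323.79°; wrapped into (−180°, 180°]: -36.21°.
Δφ = 24.73 − -34.32 = 59.05°.
a = sin²(Δφ/2) + cos φ₁ · cos φ₂ · sin²(Δλ/2) = 0.315299.
c = 2·atan2(√a, √(1−a)) = 1.19243 rad → d = 6371·c ≈ 7596.97 km.

7597 km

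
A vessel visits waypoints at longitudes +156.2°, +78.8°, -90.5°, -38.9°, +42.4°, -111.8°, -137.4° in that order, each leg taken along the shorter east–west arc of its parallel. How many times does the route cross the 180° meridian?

0

Leg 1: +156.2° → +78.8°, shortest Δλ = -77.4° (west) — does not cross 180°.
Leg 2: +78.8° → -90.5°, shortest Δλ = -169.3° (west) — does not cross 180°.
Leg 3: -90.5° → -38.9°, shortest Δλ = 51.6° (east) — does not cross 180°.
Leg 4: -38.9° → +42.4°, shortest Δλ = 81.3° (east) — does not cross 180°.
Leg 5: +42.4° → -111.8°, shortest Δλ = -154.2° (west) — does not cross 180°.
Leg 6: -111.8° → -137.4°, shortest Δλ = -25.6° (west) — does not cross 180°.
Total crossings: 0.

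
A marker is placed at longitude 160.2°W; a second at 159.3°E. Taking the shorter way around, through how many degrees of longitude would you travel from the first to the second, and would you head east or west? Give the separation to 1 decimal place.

Raw difference: 159.3 − -160.2 = 319.5°.
Normalise into (−180°, 180°]: 319.5° − 360° = -40.5°.
Negative ⇒ the second point lies to the west; separation 40.5°.

40.5° west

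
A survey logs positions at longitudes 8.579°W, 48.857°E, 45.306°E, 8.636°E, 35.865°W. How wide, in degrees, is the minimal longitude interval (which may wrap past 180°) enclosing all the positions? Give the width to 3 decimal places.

84.722°

Sort the longitudes: -35.865°, -8.579°, +8.636°, +45.306°, +48.857°.
Eastward gaps between consecutive values (wrapping around): 27.286°, 17.215°, 36.670°, 3.551°, 275.278°.
Largest gap = 275.278° ⇒ minimal covering band is its complement: 360° − 275.278° = 84.722°.
Band runs from -35.865° eastward to +48.857°.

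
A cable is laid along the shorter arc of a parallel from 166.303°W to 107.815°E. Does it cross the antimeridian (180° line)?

Yes

Naïve |107.815 − -166.303| = 274.118° > 180°, so the shorter arc goes the other way round — across 180°.
Signed shortest Δλ = ((107.815 − -166.303 + 180) mod 360) − 180 = -85.882°.
Going west by 85.882° from -166.303° passes through 180° before reaching +107.815°.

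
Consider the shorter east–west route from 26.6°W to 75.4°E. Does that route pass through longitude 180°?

No

Signed shortest Δλ = ((75.4 − -26.6 + 180) mod 360) − 180 = 102.0°.
Going east by 102.0° from -26.6° reaches +75.4° without touching 180°.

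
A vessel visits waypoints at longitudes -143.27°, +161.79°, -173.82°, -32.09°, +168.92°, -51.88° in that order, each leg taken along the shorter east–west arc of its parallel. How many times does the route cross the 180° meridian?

4

Leg 1: -143.27° → +161.79°, shortest Δλ = -54.94° (west) — crosses 180°.
Leg 2: +161.79° → -173.82°, shortest Δλ = 24.39° (east) — crosses 180°.
Leg 3: -173.82° → -32.09°, shortest Δλ = 141.73° (east) — does not cross 180°.
Leg 4: -32.09° → +168.92°, shortest Δλ = -158.99° (west) — crosses 180°.
Leg 5: +168.92° → -51.88°, shortest Δλ = 139.2° (east) — crosses 180°.
Total crossings: 4.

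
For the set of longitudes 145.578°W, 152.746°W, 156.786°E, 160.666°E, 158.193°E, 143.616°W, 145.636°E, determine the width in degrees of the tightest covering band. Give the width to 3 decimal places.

70.748°

Sort the longitudes: -152.746°, -145.578°, -143.616°, +145.636°, +156.786°, +158.193°, +160.666°.
Eastward gaps between consecutive values (wrapping around): 7.168°, 1.962°, 289.252°, 11.150°, 1.407°, 2.473°, 46.588°.
Largest gap = 289.252° ⇒ minimal covering band is its complement: 360° − 289.252° = 70.748°.
Band runs from +145.636° eastward to -143.616°, crossing the antimeridian.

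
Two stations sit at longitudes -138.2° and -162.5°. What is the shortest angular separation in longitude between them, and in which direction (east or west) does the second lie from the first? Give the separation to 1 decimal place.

Raw difference: -162.5 − -138.2 = -24.3°.
Normalise into (−180°, 180°]: -24.3° stays -24.3°.
Negative ⇒ the second point lies to the west; separation 24.3°.

24.3° west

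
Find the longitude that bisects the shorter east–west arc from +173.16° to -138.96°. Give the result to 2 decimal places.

Signed shortest Δλ from +173.16° to -138.96° is +47.88°.
Midpoint longitude = +173.16° + (+47.88°)/2 = +173.16° + 23.94° = +197.10°.
Normalise into (−180°, 180°]: -162.90°.
(The naïve average (+173.16 + -138.96)/2 = 17.1° is on the wrong side of the globe.)

-162.90°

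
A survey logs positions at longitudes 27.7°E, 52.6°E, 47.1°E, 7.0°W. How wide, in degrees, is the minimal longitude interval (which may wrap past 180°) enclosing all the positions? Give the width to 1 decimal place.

59.6°

Sort the longitudes: -7.0°, +27.7°, +47.1°, +52.6°.
Eastward gaps between consecutive values (wrapping around): 34.7°, 19.4°, 5.5°, 300.4°.
Largest gap = 300.4° ⇒ minimal covering band is its complement: 360° − 300.4° = 59.6°.
Band runs from -7.0° eastward to +52.6°.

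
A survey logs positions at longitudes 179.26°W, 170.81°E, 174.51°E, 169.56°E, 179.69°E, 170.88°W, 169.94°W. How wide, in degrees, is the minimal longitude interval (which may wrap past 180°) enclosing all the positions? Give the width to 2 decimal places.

Sort the longitudes: -179.26°, -170.88°, -169.94°, +169.56°, +170.81°, +174.51°, +179.69°.
Eastward gaps between consecutive values (wrapping around): 8.38°, 0.94°, 339.50°, 1.25°, 3.70°, 5.18°, 1.05°.
Largest gap = 339.50° ⇒ minimal covering band is its complement: 360° − 339.50° = 20.50°.
Band runs from +169.56° eastward to -169.94°, crossing the antimeridian.

20.50°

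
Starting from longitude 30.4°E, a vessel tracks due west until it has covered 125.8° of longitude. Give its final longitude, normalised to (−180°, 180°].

Start at +30.4°; shift −125.8° → -95.4°.
-95.4° already lies in (−180°, 180°].

95.4°W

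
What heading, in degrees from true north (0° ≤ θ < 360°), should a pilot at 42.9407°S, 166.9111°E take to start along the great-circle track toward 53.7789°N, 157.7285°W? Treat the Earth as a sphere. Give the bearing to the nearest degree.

Δλ = -157.7285 − 166.9111 = -324.6396°; wrapped into (−180°, 180°]: 35.3604°.
θ = atan2( sin Δλ · cos φ₂ , cos φ₁ · sin φ₂ − sin φ₁ · cos φ₂ · cos Δλ )
  = atan2(0.34197, 0.91887) = 20.413° → normalised to [0°, 360°): 20.413°.

20°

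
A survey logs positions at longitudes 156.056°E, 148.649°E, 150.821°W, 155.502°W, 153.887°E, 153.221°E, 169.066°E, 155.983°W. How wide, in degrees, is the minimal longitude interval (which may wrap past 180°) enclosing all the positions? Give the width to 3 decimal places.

60.530°

Sort the longitudes: -155.983°, -155.502°, -150.821°, +148.649°, +153.221°, +153.887°, +156.056°, +169.066°.
Eastward gaps between consecutive values (wrapping around): 0.481°, 4.681°, 299.470°, 4.572°, 0.666°, 2.169°, 13.010°, 34.951°.
Largest gap = 299.470° ⇒ minimal covering band is its complement: 360° − 299.470° = 60.530°.
Band runs from +148.649° eastward to -150.821°, crossing the antimeridian.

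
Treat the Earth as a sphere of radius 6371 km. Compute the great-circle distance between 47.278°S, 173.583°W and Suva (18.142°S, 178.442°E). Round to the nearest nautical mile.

1793 nmi

Δλ = 178.442 − -173.583 = 352.025°; wrapped into (−180°, 180°]: -7.975°.
Δφ = -18.142 − -47.278 = 29.136°.
a = sin²(Δφ/2) + cos φ₁ · cos φ₂ · sin²(Δλ/2) = 0.066384.
c = 2·atan2(√a, √(1−a)) = 0.52118 rad → d = 6371·c ≈ 3320.45 km ≈ 1792.90 nmi.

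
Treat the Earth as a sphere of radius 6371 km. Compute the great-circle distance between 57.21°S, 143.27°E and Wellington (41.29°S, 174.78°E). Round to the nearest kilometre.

2849 km

Δλ = 174.78 − 143.27 = 31.51°.
Δφ = -41.29 − -57.21 = 15.92°.
a = sin²(Δφ/2) + cos φ₁ · cos φ₂ · sin²(Δλ/2) = 0.049177.
c = 2·atan2(√a, √(1−a)) = 0.44724 rad → d = 6371·c ≈ 2849.35 km.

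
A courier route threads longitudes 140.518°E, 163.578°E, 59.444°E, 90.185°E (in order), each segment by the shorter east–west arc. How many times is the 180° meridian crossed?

0

Leg 1: +140.518° → +163.578°, shortest Δλ = 23.06° (east) — does not cross 180°.
Leg 2: +163.578° → +59.444°, shortest Δλ = -104.134° (west) — does not cross 180°.
Leg 3: +59.444° → +90.185°, shortest Δλ = 30.741° (east) — does not cross 180°.
Total crossings: 0.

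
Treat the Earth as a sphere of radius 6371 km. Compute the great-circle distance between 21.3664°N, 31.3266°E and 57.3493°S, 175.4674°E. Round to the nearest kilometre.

15073 km

Δλ = 175.4674 − 31.3266 = 144.1408°.
Δφ = -57.3493 − 21.3664 = -78.7157°.
a = sin²(Δφ/2) + cos φ₁ · cos φ₂ · sin²(Δλ/2) = 0.856980.
c = 2·atan2(√a, √(1−a)) = 2.36593 rad → d = 6371·c ≈ 15073.37 km.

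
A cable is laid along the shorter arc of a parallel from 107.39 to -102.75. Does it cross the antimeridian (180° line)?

Yes

Naïve |-102.75 − 107.39| = 210.14° > 180°, so the shorter arc goes the other way round — across 180°.
Signed shortest Δλ = ((-102.75 − 107.39 + 180) mod 360) − 180 = 149.86°.
Going east by 149.86° from +107.39° passes through 180° before reaching -102.75°.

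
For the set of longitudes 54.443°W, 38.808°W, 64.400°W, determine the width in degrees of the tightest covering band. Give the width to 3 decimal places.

25.592°

Sort the longitudes: -64.400°, -54.443°, -38.808°.
Eastward gaps between consecutive values (wrapping around): 9.957°, 15.635°, 334.408°.
Largest gap = 334.408° ⇒ minimal covering band is its complement: 360° − 334.408° = 25.592°.
Band runs from -64.400° eastward to -38.808°.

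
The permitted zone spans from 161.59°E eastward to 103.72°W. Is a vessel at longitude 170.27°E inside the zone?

Yes

Band width going east from +161.59° to -103.72°: ((-103.72 − 161.59) mod 360) = 94.69°.
Offset of +170.27° east of the west edge: ((170.27 − 161.59) mod 360) = 8.68°.
8.68° ≤ 94.69° ⇒ inside.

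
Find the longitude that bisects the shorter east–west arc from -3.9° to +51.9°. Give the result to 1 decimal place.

Signed shortest Δλ from -3.9° to +51.9° is +55.8°.
Midpoint longitude = -3.9° + (+55.8°)/2 = -3.9° + 27.9° = +24.0°.

+24.0°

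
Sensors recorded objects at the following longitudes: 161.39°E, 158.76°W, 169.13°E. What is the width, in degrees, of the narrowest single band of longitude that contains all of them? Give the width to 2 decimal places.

Sort the longitudes: -158.76°, +161.39°, +169.13°.
Eastward gaps between consecutive values (wrapping around): 320.15°, 7.74°, 32.11°.
Largest gap = 320.15° ⇒ minimal covering band is its complement: 360° − 320.15° = 39.85°.
Band runs from +161.39° eastward to -158.76°, crossing the antimeridian.

39.85°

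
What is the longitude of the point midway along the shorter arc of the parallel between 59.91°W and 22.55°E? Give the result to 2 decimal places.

Signed shortest Δλ from -59.91° to +22.55° is +82.46°.
Midpoint longitude = -59.91° + (+82.46°)/2 = -59.91° + 41.23° = -18.68°.

18.68°W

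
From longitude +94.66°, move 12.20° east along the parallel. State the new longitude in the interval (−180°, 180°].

Start at +94.66°; shift +12.20° → +106.86°.
+106.86° already lies in (−180°, 180°].

+106.86°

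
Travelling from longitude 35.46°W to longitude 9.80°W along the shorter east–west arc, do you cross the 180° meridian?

No

Signed shortest Δλ = ((-9.80 − -35.46 + 180) mod 360) − 180 = 25.66°.
Going east by 25.66° from -35.46° reaches -9.80° without touching 180°.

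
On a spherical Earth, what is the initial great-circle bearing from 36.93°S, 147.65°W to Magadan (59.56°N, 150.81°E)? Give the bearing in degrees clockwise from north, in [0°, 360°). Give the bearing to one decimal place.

331.9°

Δλ = 150.81 − -147.65 = 298.46°; wrapped into (−180°, 180°]: -61.54°.
θ = atan2( sin Δλ · cos φ₂ , cos φ₁ · sin φ₂ − sin φ₁ · cos φ₂ · cos Δλ )
  = atan2(-0.44541, 0.83425) = -28.098° → normalised to [0°, 360°): 331.902°.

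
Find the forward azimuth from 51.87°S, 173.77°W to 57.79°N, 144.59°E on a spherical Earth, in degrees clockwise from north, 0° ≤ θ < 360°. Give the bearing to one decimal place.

337.0°

Δλ = 144.59 − -173.77 = 318.36°; wrapped into (−180°, 180°]: -41.64°.
θ = atan2( sin Δλ · cos φ₂ , cos φ₁ · sin φ₂ − sin φ₁ · cos φ₂ · cos Δλ )
  = atan2(-0.35417, 0.83577) = -22.965° → normalised to [0°, 360°): 337.035°.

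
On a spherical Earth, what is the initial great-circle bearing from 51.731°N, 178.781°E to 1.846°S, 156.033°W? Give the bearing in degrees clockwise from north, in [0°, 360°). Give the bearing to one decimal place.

149.8°

Δλ = -156.033 − 178.781 = -334.814°; wrapped into (−180°, 180°]: 25.186°.
θ = atan2( sin Δλ · cos φ₂ , cos φ₁ · sin φ₂ − sin φ₁ · cos φ₂ · cos Δλ )
  = atan2(0.42534, -0.73005) = 149.774° → normalised to [0°, 360°): 149.774°.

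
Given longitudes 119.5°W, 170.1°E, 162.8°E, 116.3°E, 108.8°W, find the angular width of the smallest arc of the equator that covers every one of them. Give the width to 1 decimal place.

Sort the longitudes: -119.5°, -108.8°, +116.3°, +162.8°, +170.1°.
Eastward gaps between consecutive values (wrapping around): 10.7°, 225.1°, 46.5°, 7.3°, 70.4°.
Largest gap = 225.1° ⇒ minimal covering band is its complement: 360° − 225.1° = 134.9°.
Band runs from +116.3° eastward to -108.8°, crossing the antimeridian.

134.9°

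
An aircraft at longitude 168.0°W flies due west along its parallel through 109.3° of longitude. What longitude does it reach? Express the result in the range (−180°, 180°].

82.7°E

Start at -168.0°; shift −109.3° → -277.3°.
-277.3° lies outside (−180°, 180°]; add 360° → +82.7°.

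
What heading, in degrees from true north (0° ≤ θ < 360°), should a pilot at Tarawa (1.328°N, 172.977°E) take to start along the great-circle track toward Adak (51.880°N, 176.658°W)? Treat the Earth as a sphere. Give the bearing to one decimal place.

Δλ = -176.658 − 172.977 = -349.635°; wrapped into (−180°, 180°]: 10.365°.
θ = atan2( sin Δλ · cos φ₂ , cos φ₁ · sin φ₂ − sin φ₁ · cos φ₂ · cos Δλ )
  = atan2(0.11107, 0.77244) = 8.182° → normalised to [0°, 360°): 8.182°.

8.2°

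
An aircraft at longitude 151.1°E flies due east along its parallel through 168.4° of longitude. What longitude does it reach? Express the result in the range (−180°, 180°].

Start at +151.1°; shift +168.4° → +319.5°.
+319.5° lies outside (−180°, 180°]; subtract 360° → -40.5°.

40.5°W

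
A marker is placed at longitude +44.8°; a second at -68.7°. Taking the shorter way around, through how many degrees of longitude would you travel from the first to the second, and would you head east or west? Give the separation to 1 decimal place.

113.5° west

Raw difference: -68.7 − 44.8 = -113.5°.
Normalise into (−180°, 180°]: -113.5° stays -113.5°.
Negative ⇒ the second point lies to the west; separation 113.5°.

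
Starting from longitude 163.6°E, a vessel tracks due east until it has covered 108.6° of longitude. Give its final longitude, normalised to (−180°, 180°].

Start at +163.6°; shift +108.6° → +272.2°.
+272.2° lies outside (−180°, 180°]; subtract 360° → -87.8°.

87.8°W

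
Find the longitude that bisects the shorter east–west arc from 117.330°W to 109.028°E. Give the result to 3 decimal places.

175.849°E

Signed shortest Δλ from -117.330° to +109.028° is -133.642°.
Midpoint longitude = -117.330° + (-133.642°)/2 = -117.330° − 66.821° = -184.151°.
Normalise into (−180°, 180°]: +175.849°.
(The naïve average (-117.330 + +109.028)/2 = -4.151° is on the wrong side of the globe.)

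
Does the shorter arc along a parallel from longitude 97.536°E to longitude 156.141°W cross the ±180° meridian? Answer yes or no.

Naïve |-156.141 − 97.536| = 253.677° > 180°, so the shorter arc goes the other way round — across 180°.
Signed shortest Δλ = ((-156.141 − 97.536 + 180) mod 360) − 180 = 106.323°.
Going east by 106.323° from +97.536° passes through 180° before reaching -156.141°.

Yes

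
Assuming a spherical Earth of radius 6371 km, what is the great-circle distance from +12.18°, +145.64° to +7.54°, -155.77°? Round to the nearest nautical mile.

3471 nmi

Δλ = -155.77 − 145.64 = -301.41°; wrapped into (−180°, 180°]: 58.59°.
Δφ = 7.54 − 12.18 = -4.64°.
a = sin²(Δφ/2) + cos φ₁ · cos φ₂ · sin²(Δλ/2) = 0.233646.
c = 2·atan2(√a, √(1−a)) = 1.00900 rad → d = 6371·c ≈ 6428.34 km ≈ 3471.03 nmi.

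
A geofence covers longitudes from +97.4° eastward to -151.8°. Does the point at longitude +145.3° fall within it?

Yes

Band width going east from +97.4° to -151.8°: ((-151.8 − 97.4) mod 360) = 110.8°.
Offset of +145.3° east of the west edge: ((145.3 − 97.4) mod 360) = 47.9°.
47.9° ≤ 110.8° ⇒ inside.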